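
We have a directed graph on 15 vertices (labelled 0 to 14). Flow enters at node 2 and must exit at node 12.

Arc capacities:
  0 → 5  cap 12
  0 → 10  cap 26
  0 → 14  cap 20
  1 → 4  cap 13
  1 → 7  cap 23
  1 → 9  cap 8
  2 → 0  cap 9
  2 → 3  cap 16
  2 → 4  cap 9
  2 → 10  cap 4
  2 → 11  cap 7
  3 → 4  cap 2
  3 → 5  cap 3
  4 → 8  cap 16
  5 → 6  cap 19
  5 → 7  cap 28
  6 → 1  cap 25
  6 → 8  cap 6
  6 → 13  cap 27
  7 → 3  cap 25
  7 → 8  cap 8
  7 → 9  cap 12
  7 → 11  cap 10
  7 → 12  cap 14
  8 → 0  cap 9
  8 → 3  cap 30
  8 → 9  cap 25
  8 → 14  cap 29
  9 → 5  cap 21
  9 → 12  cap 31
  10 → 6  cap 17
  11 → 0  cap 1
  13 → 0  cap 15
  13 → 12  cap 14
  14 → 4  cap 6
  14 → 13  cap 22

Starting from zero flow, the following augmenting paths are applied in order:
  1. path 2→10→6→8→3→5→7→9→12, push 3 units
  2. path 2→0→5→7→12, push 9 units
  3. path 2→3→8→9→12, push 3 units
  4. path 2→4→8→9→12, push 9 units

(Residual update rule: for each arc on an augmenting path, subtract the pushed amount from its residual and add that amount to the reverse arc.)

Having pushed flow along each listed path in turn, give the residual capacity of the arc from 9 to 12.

after path 1 (2→10→6→8→3→5→7→9→12, push 3): res(9,12)=28
after path 2 (2→0→5→7→12, push 9): res(9,12)=28
after path 3 (2→3→8→9→12, push 3): res(9,12)=25
after path 4 (2→4→8→9→12, push 9): res(9,12)=16

Residual capacity of (9,12): 16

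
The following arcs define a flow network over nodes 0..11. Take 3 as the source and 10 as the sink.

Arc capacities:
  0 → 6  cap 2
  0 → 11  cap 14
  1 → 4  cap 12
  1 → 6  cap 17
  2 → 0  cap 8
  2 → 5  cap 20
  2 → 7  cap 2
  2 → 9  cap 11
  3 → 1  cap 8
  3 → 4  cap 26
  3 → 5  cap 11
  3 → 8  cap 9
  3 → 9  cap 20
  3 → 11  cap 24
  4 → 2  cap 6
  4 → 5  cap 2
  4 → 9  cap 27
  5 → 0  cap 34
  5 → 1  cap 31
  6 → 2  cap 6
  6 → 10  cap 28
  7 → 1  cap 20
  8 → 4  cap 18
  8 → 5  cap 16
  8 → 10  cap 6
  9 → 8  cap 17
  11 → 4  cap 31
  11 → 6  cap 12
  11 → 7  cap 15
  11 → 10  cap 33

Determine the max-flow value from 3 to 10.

augment #1: 3→8→10 bottleneck 6, total now 6
augment #2: 3→11→10 bottleneck 24, total now 30
augment #3: 3→1→6→10 bottleneck 8, total now 38
augment #4: 3→5→0→6→10 bottleneck 2, total now 40
augment #5: 3→5→0→11→10 bottleneck 9, total now 49
augment #6: 3→4→5→1→6→10 bottleneck 2, total now 51
augment #7: 3→8→5→1→6→10 bottleneck 3, total now 54
augment #8: 3→4→2→0→11→6→10 bottleneck 5, total now 59
augment #9: 3→4→2→5→1→6→10 bottleneck 1, total now 60
augment #10: 3→9→8→5→1→6→10 bottleneck 3, total now 63

Maximum flow value: 63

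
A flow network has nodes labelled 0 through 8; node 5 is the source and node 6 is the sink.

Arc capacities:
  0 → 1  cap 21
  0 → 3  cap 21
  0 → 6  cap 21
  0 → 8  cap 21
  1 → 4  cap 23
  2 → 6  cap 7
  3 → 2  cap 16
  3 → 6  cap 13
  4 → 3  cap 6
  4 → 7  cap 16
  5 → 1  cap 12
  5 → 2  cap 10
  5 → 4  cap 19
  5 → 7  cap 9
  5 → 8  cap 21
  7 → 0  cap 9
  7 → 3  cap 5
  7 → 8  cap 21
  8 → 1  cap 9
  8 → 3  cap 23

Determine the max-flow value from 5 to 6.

augment #1: 5→2→6 bottleneck 7, total now 7
augment #2: 5→4→3→6 bottleneck 6, total now 13
augment #3: 5→7→0→6 bottleneck 9, total now 22
augment #4: 5→8→3→6 bottleneck 7, total now 29

Maximum flow value: 29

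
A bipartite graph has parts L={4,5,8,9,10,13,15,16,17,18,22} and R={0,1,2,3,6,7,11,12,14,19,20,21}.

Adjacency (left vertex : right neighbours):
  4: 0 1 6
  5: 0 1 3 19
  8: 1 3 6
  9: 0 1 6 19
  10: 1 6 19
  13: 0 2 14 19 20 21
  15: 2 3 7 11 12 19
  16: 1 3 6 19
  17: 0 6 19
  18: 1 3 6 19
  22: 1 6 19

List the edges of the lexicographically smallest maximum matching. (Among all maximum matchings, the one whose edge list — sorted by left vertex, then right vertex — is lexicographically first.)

Lex-smallest maximum matching: {(4,0), (5,1), (8,3), (9,6), (10,19), (13,2), (15,7)}

|M| = 7 (so the lex-smallest maximum matching has 7 edges)
process left vertices in ascending order; for each, take the smallest-labelled available neighbour that still permits 7 edges overall, or leave it unmatched if none does
lex-smallest matching: {4-0, 5-1, 8-3, 9-6, 10-19, 13-2, 15-7}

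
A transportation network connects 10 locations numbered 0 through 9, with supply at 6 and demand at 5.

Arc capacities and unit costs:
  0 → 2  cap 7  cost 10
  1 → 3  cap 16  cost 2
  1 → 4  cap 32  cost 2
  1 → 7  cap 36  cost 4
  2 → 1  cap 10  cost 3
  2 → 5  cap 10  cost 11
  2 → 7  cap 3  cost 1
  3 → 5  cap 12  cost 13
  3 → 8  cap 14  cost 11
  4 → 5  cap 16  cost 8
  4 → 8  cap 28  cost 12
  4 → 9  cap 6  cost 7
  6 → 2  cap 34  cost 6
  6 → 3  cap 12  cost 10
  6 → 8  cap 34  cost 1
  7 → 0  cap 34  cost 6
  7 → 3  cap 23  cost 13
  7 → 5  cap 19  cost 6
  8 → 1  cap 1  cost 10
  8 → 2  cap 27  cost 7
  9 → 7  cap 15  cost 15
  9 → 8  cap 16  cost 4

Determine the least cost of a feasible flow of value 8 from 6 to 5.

Minimum cost for 8 units: 124

shortest-cost path #1: 6→2→7→5 push 3 @ unit cost 13 (adds 39)
shortest-cost path #2: 6→2→5 push 5 @ unit cost 17 (adds 85)
total cost = 124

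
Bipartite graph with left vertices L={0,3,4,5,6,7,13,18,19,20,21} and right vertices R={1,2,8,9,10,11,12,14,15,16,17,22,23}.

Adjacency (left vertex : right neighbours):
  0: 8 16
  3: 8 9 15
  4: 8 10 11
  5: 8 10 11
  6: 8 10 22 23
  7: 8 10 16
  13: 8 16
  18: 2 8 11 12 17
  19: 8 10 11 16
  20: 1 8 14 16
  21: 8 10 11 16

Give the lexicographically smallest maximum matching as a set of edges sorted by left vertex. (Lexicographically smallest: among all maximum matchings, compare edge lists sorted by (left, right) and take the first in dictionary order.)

|M| = 8 (so the lex-smallest maximum matching has 8 edges)
process left vertices in ascending order; for each, take the smallest-labelled available neighbour that still permits 8 edges overall, or leave it unmatched if none does
lex-smallest matching: {0-8, 3-9, 4-10, 5-11, 6-22, 7-16, 18-2, 20-1}

Lex-smallest maximum matching: {(0,8), (3,9), (4,10), (5,11), (6,22), (7,16), (18,2), (20,1)}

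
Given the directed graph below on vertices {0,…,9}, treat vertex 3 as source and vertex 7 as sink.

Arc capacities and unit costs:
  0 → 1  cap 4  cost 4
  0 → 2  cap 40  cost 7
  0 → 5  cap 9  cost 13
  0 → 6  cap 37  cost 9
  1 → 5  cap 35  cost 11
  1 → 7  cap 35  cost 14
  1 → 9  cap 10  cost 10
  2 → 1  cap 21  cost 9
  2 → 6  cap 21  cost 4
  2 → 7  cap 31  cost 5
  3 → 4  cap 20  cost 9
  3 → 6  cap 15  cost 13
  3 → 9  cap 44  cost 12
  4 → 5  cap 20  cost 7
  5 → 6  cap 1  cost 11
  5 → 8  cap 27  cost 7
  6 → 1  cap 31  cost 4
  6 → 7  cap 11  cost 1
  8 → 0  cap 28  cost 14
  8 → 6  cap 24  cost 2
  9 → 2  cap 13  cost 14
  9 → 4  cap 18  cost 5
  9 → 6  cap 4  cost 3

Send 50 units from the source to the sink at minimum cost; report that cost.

Minimum cost for 50 units: 1587

shortest-cost path #1: 3→6→7 push 11 @ unit cost 14 (adds 154)
shortest-cost path #2: 3→6→1→7 push 4 @ unit cost 31 (adds 124)
shortest-cost path #3: 3→9→2→7 push 13 @ unit cost 31 (adds 403)
shortest-cost path #4: 3→9→6→1→7 push 4 @ unit cost 33 (adds 132)
shortest-cost path #5: 3→4→5→8→6→1→7 push 18 @ unit cost 43 (adds 774)
total cost = 1587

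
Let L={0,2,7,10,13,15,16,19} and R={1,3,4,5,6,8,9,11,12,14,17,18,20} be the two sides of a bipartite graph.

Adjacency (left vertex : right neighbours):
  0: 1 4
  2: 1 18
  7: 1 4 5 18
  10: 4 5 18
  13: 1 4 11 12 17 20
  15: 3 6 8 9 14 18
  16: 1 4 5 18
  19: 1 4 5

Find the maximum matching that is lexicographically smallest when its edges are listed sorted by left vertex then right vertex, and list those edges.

Lex-smallest maximum matching: {(0,1), (2,18), (7,4), (10,5), (13,11), (15,3)}

|M| = 6 (so the lex-smallest maximum matching has 6 edges)
process left vertices in ascending order; for each, take the smallest-labelled available neighbour that still permits 6 edges overall, or leave it unmatched if none does
lex-smallest matching: {0-1, 2-18, 7-4, 10-5, 13-11, 15-3}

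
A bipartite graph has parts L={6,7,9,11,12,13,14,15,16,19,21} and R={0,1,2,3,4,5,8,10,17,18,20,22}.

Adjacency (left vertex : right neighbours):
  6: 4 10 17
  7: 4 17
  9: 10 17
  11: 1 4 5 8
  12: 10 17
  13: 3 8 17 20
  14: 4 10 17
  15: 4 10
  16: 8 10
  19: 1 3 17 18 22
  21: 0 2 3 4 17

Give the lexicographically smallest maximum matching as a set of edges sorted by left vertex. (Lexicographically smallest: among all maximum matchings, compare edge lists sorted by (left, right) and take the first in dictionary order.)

|M| = 8 (so the lex-smallest maximum matching has 8 edges)
process left vertices in ascending order; for each, take the smallest-labelled available neighbour that still permits 8 edges overall, or leave it unmatched if none does
lex-smallest matching: {6-4, 7-17, 9-10, 11-1, 13-3, 16-8, 19-18, 21-0}

Lex-smallest maximum matching: {(6,4), (7,17), (9,10), (11,1), (13,3), (16,8), (19,18), (21,0)}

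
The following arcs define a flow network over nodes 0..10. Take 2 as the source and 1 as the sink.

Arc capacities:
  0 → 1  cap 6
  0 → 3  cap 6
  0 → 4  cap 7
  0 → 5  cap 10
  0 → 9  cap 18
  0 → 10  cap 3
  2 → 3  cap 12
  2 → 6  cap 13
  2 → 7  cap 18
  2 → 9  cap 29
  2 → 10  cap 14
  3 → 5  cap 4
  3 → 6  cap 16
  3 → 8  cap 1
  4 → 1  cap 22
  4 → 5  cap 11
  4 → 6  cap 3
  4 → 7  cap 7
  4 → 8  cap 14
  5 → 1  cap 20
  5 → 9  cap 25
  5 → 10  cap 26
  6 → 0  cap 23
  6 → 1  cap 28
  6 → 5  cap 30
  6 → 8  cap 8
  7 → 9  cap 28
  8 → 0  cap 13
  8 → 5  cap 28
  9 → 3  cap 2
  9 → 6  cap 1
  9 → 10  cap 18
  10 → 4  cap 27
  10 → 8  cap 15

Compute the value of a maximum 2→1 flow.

Maximum flow value: 60

augment #1: 2→6→1 bottleneck 13, total now 13
augment #2: 2→3→5→1 bottleneck 4, total now 17
augment #3: 2→3→6→1 bottleneck 8, total now 25
augment #4: 2→9→6→1 bottleneck 1, total now 26
augment #5: 2→10→4→1 bottleneck 14, total now 40
augment #6: 2→9→3→6→1 bottleneck 2, total now 42
augment #7: 2→9→10→4→1 bottleneck 8, total now 50
augment #8: 2→9→10→4→5→1 bottleneck 5, total now 55
augment #9: 2→9→10→8→0→1 bottleneck 5, total now 60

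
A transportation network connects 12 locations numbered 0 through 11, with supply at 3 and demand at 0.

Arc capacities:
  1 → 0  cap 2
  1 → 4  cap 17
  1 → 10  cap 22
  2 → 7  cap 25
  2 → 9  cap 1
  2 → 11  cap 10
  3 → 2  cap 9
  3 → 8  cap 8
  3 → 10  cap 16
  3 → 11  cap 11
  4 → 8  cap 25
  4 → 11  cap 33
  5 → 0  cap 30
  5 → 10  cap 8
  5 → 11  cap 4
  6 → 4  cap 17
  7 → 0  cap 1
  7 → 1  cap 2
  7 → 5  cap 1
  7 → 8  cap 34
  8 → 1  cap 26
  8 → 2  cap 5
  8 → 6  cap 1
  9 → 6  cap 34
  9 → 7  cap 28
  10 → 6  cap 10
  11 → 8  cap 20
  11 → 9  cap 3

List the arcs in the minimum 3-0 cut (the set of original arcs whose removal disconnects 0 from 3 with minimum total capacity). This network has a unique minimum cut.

augment #1: 3→2→7→0 push 1
augment #2: 3→8→1→0 push 2
augment #3: 3→2→7→5→0 push 1
max flow = 4; residual-reachable set from 3 gives S-side
cut edges (S→T): {(1,0), (7,0), (7,5)} total cap 4

Min-cut arcs: {(1,0), (7,0), (7,5)} (total capacity 4)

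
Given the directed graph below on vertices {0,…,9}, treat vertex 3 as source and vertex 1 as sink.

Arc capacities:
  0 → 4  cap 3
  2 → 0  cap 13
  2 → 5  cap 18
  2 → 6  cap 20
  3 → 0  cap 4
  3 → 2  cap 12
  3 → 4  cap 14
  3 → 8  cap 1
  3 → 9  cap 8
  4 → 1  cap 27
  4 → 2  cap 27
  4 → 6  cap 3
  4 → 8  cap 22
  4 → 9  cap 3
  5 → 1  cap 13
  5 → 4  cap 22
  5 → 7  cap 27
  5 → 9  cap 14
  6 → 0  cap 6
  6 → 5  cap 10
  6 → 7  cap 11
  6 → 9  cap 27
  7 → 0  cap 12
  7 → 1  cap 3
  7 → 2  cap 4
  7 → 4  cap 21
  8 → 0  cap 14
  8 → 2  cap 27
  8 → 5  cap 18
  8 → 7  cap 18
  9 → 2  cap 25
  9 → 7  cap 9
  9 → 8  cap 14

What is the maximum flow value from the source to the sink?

augment #1: 3→4→1 bottleneck 14, total now 14
augment #2: 3→0→4→1 bottleneck 3, total now 17
augment #3: 3→2→5→1 bottleneck 12, total now 29
augment #4: 3→8→5→1 bottleneck 1, total now 30
augment #5: 3→9→7→1 bottleneck 3, total now 33
augment #6: 3→9→7→4→1 bottleneck 5, total now 38

Maximum flow value: 38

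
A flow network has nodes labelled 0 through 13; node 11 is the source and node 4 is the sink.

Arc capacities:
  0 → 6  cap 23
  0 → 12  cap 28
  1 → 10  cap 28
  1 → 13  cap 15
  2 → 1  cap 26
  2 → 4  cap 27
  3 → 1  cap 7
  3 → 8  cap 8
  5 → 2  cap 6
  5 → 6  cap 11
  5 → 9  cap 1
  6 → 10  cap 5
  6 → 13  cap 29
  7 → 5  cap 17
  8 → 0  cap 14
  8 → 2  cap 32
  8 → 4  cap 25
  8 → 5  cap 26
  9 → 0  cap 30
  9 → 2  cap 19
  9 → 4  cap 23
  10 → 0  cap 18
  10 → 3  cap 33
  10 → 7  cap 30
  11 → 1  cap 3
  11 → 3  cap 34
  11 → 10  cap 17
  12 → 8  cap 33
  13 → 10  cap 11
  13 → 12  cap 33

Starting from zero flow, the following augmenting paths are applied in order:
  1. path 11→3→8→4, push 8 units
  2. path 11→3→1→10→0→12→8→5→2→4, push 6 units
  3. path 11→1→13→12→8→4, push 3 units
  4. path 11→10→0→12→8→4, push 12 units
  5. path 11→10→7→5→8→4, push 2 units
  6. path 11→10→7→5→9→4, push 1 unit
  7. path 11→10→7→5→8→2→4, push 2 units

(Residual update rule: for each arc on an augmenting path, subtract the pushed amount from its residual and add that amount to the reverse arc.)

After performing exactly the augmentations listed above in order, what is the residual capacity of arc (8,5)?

after path 1 (11→3→8→4, push 8): res(8,5)=26
after path 2 (11→3→1→10→0→12→8→5→2→4, push 6): res(8,5)=20
after path 3 (11→1→13→12→8→4, push 3): res(8,5)=20
after path 4 (11→10→0→12→8→4, push 12): res(8,5)=20
after path 5 (11→10→7→5→8→4, push 2): res(8,5)=22
after path 6 (11→10→7→5→9→4, push 1): res(8,5)=22
after path 7 (11→10→7→5→8→2→4, push 2): res(8,5)=24

Residual capacity of (8,5): 24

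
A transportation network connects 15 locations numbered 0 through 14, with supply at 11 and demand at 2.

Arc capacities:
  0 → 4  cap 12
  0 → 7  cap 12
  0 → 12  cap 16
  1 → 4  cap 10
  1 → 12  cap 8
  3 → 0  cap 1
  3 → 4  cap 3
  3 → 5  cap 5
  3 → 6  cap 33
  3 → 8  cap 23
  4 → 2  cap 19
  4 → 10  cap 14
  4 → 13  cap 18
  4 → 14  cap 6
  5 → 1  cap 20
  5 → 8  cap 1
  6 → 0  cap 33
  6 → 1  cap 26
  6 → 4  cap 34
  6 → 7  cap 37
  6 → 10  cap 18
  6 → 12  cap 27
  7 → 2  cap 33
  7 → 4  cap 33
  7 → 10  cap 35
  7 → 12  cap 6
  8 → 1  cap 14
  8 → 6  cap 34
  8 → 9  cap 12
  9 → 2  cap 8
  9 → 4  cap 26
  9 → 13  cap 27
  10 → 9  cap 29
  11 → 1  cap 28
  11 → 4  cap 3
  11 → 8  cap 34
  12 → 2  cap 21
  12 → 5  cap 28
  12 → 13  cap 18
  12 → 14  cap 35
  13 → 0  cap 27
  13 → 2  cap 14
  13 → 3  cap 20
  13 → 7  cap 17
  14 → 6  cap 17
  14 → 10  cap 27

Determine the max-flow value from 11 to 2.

Maximum flow value: 55

augment #1: 11→4→2 bottleneck 3, total now 3
augment #2: 11→1→4→2 bottleneck 10, total now 13
augment #3: 11→1→12→2 bottleneck 8, total now 21
augment #4: 11→8→9→2 bottleneck 8, total now 29
augment #5: 11→8→6→4→2 bottleneck 6, total now 35
augment #6: 11→8→6→7→2 bottleneck 20, total now 55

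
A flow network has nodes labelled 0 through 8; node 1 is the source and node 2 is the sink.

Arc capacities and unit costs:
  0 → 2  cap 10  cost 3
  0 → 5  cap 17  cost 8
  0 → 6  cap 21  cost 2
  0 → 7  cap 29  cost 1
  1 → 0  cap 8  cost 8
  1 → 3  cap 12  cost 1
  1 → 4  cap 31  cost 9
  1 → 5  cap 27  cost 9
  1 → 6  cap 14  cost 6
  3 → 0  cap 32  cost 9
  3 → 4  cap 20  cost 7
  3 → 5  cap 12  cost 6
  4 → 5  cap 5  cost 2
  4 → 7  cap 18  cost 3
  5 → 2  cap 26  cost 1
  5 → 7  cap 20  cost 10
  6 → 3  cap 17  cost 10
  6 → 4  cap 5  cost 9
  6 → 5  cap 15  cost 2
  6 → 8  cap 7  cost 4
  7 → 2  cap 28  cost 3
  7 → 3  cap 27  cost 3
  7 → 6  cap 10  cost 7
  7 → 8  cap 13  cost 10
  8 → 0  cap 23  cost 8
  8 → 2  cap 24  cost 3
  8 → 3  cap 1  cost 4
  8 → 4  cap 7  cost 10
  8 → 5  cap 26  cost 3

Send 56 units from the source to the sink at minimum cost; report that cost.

Minimum cost for 56 units: 633

shortest-cost path #1: 1→3→5→2 push 12 @ unit cost 8 (adds 96)
shortest-cost path #2: 1→6→5→2 push 14 @ unit cost 9 (adds 126)
shortest-cost path #3: 1→0→2 push 8 @ unit cost 11 (adds 88)
shortest-cost path #4: 1→5→6→8→2 push 7 @ unit cost 14 (adds 98)
shortest-cost path #5: 1→4→7→2 push 15 @ unit cost 15 (adds 225)
total cost = 633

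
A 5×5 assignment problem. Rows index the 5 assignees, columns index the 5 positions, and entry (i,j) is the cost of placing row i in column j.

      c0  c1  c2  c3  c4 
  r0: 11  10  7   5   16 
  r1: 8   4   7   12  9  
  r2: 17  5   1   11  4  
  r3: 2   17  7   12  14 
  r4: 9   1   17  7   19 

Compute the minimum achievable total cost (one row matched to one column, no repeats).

Minimum assignment cost: 18

optimal assignment: row0→col3 (cost 5), row1→col4 (cost 9), row2→col2 (cost 1), row3→col0 (cost 2), row4→col1 (cost 1)
total = 5 + 9 + 1 + 2 + 1 = 18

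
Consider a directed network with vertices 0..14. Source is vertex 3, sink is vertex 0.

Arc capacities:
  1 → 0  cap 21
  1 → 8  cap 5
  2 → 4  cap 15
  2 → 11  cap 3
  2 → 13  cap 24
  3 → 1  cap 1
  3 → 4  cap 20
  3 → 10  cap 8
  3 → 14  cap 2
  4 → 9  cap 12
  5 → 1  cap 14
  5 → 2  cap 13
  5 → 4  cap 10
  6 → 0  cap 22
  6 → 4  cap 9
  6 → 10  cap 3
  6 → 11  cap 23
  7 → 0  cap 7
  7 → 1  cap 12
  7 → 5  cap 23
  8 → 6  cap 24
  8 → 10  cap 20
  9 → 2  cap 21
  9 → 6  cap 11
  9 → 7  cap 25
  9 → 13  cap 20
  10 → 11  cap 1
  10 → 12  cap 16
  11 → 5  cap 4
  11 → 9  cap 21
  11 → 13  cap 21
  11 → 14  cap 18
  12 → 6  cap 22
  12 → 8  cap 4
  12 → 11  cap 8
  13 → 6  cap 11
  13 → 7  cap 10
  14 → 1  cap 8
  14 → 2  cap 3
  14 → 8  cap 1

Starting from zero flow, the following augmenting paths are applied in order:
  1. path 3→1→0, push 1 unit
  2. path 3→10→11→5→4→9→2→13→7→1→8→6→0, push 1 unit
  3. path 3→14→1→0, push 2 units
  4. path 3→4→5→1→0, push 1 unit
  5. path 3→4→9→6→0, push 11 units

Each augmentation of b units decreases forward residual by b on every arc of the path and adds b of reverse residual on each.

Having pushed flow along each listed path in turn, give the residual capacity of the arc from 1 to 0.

after path 1 (3→1→0, push 1): res(1,0)=20
after path 2 (3→10→11→5→4→9→2→13→7→1→8→6→0, push 1): res(1,0)=20
after path 3 (3→14→1→0, push 2): res(1,0)=18
after path 4 (3→4→5→1→0, push 1): res(1,0)=17
after path 5 (3→4→9→6→0, push 11): res(1,0)=17

Residual capacity of (1,0): 17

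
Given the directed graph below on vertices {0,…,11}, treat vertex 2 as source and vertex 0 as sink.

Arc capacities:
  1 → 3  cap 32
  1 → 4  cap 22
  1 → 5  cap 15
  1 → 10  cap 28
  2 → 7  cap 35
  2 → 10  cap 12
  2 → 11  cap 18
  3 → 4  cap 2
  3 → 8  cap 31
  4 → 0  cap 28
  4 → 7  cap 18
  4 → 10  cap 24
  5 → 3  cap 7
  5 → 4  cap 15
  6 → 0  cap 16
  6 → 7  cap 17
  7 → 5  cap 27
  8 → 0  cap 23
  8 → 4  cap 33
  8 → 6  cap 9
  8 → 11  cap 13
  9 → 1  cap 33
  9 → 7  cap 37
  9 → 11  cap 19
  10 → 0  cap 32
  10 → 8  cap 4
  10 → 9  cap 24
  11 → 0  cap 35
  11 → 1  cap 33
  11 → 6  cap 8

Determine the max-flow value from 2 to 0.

Maximum flow value: 52

augment #1: 2→10→0 bottleneck 12, total now 12
augment #2: 2→11→0 bottleneck 18, total now 30
augment #3: 2→7→5→4→0 bottleneck 15, total now 45
augment #4: 2→7→5→3→4→0 bottleneck 2, total now 47
augment #5: 2→7→5→3→8→0 bottleneck 5, total now 52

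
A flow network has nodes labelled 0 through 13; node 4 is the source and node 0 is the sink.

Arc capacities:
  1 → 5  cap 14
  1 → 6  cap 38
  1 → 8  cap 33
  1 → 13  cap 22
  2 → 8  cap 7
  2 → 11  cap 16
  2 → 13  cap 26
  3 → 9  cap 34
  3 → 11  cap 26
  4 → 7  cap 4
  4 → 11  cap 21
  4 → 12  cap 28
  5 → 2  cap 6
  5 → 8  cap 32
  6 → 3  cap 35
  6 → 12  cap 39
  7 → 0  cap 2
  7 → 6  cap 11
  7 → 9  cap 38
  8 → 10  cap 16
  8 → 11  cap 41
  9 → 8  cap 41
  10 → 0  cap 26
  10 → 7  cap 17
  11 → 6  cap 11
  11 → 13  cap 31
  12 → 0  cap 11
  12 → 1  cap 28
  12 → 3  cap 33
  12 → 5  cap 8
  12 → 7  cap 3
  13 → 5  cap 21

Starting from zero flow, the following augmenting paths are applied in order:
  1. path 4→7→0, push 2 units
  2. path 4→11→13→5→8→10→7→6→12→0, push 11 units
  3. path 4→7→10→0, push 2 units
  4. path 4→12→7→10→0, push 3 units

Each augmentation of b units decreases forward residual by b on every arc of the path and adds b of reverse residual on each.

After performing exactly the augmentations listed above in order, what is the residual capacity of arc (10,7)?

after path 1 (4→7→0, push 2): res(10,7)=17
after path 2 (4→11→13→5→8→10→7→6→12→0, push 11): res(10,7)=6
after path 3 (4→7→10→0, push 2): res(10,7)=8
after path 4 (4→12→7→10→0, push 3): res(10,7)=11

Residual capacity of (10,7): 11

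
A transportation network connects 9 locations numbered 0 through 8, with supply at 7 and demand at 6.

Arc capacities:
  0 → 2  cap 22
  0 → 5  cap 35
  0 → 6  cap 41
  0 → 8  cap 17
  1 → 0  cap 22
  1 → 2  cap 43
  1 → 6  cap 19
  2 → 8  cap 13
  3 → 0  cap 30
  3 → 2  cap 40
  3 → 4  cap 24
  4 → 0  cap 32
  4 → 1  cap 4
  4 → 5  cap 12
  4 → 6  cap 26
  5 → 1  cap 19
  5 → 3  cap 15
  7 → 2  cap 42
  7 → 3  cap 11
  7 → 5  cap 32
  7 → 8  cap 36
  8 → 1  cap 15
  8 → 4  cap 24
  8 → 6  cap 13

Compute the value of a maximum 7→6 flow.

Maximum flow value: 92

augment #1: 7→8→6 bottleneck 13, total now 13
augment #2: 7→3→0→6 bottleneck 11, total now 24
augment #3: 7→5→1→6 bottleneck 19, total now 43
augment #4: 7→8→4→6 bottleneck 23, total now 66
augment #5: 7→2→8→4→6 bottleneck 1, total now 67
augment #6: 7→5→3→0→6 bottleneck 13, total now 80
augment #7: 7→2→8→1→0→6 bottleneck 12, total now 92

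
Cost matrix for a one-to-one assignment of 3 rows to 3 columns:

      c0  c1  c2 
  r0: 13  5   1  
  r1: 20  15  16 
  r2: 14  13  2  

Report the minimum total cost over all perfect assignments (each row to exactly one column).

optimal assignment: row0→col1 (cost 5), row1→col0 (cost 20), row2→col2 (cost 2)
total = 5 + 20 + 2 = 27

Minimum assignment cost: 27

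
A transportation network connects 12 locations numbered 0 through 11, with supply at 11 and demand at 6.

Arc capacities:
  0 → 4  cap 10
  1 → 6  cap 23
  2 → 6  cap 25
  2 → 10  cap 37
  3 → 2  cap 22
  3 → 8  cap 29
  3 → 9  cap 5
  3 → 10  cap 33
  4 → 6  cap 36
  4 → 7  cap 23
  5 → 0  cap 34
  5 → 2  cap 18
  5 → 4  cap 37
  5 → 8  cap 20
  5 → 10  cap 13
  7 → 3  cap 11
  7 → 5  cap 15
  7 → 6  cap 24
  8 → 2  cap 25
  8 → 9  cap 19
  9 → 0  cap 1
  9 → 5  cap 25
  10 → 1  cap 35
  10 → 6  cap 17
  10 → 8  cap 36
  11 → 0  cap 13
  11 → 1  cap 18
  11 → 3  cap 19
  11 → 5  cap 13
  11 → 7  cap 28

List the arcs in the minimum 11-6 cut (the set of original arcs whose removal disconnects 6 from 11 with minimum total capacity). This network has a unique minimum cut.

augment #1: 11→1→6 push 18
augment #2: 11→7→6 push 24
augment #3: 11→0→4→6 push 10
augment #4: 11→3→2→6 push 19
augment #5: 11→5→2→6 push 6
augment #6: 11→5→4→6 push 7
augment #7: 11→7→3→10→6 push 4
max flow = 88; residual-reachable set from 11 gives S-side
cut edges (S→T): {(0,4), (11,1), (11,3), (11,5), (11,7)} total cap 88

Min-cut arcs: {(0,4), (11,1), (11,3), (11,5), (11,7)} (total capacity 88)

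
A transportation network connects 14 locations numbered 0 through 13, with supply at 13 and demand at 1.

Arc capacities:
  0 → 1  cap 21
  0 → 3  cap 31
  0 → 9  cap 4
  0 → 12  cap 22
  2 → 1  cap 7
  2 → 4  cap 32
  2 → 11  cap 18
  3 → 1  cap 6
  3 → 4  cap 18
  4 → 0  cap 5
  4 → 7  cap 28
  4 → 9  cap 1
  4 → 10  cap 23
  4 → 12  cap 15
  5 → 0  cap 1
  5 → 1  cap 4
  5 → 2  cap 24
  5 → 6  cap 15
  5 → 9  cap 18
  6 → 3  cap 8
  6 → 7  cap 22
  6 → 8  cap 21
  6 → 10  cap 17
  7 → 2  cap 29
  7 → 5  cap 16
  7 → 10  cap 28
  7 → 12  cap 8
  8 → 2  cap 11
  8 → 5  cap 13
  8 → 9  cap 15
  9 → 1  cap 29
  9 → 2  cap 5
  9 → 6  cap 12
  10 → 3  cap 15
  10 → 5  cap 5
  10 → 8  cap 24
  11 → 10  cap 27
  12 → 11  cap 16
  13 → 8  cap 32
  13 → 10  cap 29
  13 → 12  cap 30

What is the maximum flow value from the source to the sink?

augment #1: 13→8→2→1 bottleneck 7, total now 7
augment #2: 13→8→5→1 bottleneck 4, total now 11
augment #3: 13→8→9→1 bottleneck 15, total now 26
augment #4: 13→10→3→1 bottleneck 6, total now 32
augment #5: 13→8→5→0→1 bottleneck 1, total now 33
augment #6: 13→8→5→9→1 bottleneck 5, total now 38
augment #7: 13→10→5→9→1 bottleneck 5, total now 43
augment #8: 13→10→3→4→0→1 bottleneck 5, total now 48
augment #9: 13→10→3→4→9→1 bottleneck 1, total now 49
augment #10: 13→10→8→5→9→1 bottleneck 3, total now 52

Maximum flow value: 52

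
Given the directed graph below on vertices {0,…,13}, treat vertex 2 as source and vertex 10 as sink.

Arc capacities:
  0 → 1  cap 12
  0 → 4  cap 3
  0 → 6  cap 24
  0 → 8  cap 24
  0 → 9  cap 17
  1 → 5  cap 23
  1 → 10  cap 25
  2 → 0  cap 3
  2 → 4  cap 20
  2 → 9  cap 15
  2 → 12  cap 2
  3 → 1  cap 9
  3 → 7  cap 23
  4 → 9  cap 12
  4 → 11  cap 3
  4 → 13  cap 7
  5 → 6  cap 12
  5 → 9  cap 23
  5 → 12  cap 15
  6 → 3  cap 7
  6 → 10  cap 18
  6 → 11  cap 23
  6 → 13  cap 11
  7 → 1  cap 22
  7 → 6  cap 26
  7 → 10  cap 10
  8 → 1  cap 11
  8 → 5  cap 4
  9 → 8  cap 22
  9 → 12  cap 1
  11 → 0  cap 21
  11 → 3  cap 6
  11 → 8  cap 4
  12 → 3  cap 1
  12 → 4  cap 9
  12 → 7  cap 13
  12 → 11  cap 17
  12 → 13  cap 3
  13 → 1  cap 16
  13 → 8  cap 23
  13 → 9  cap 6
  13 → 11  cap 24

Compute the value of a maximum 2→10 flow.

augment #1: 2→0→1→10 bottleneck 3, total now 3
augment #2: 2→12→7→10 bottleneck 2, total now 5
augment #3: 2→4→13→1→10 bottleneck 7, total now 12
augment #4: 2→9→8→1→10 bottleneck 11, total now 23
augment #5: 2→9→12→7→10 bottleneck 1, total now 24
augment #6: 2→4→11→0→1→10 bottleneck 3, total now 27
augment #7: 2→9→8→5→6→10 bottleneck 3, total now 30
augment #8: 2→4→9→8→5→6→10 bottleneck 1, total now 31

Maximum flow value: 31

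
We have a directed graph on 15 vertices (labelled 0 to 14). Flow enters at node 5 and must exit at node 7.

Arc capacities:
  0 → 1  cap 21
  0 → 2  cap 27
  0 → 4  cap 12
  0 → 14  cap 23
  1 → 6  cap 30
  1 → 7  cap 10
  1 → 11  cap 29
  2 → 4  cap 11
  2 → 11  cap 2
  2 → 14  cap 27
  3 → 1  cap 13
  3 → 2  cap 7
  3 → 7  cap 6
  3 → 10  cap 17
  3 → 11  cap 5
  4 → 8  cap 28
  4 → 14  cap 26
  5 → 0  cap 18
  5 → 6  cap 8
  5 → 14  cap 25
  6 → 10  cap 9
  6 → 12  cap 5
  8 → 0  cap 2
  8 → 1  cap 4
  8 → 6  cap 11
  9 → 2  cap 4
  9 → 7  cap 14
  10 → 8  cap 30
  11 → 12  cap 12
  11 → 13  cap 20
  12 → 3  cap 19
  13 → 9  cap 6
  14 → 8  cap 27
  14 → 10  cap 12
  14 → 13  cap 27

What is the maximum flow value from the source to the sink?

augment #1: 5→0→1→7 bottleneck 10, total now 10
augment #2: 5→6→12→3→7 bottleneck 5, total now 15
augment #3: 5→14→13→9→7 bottleneck 6, total now 21
augment #4: 5→0→1→11→12→3→7 bottleneck 1, total now 22

Maximum flow value: 22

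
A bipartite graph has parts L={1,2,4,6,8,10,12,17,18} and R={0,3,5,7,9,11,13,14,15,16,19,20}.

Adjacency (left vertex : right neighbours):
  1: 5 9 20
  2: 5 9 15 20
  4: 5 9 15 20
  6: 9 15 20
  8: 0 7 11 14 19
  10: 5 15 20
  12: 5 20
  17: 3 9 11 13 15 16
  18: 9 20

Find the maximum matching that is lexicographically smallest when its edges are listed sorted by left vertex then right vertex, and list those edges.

Lex-smallest maximum matching: {(1,5), (2,9), (4,15), (6,20), (8,0), (17,3)}

|M| = 6 (so the lex-smallest maximum matching has 6 edges)
process left vertices in ascending order; for each, take the smallest-labelled available neighbour that still permits 6 edges overall, or leave it unmatched if none does
lex-smallest matching: {1-5, 2-9, 4-15, 6-20, 8-0, 17-3}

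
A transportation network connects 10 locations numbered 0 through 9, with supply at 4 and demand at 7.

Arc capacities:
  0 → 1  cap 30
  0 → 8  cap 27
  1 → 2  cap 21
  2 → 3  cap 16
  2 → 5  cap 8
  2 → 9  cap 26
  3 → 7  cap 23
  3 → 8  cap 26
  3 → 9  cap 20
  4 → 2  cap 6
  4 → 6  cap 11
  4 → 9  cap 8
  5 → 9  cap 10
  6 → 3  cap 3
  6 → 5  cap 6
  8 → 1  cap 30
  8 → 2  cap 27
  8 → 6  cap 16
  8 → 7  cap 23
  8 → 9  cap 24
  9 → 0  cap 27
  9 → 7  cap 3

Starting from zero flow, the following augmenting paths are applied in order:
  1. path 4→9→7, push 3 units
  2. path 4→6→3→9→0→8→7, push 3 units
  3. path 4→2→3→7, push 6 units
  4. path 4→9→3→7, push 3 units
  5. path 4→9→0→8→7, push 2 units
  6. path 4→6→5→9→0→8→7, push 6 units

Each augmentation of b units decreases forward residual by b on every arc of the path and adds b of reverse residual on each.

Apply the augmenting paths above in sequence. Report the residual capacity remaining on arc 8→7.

after path 1 (4→9→7, push 3): res(8,7)=23
after path 2 (4→6→3→9→0→8→7, push 3): res(8,7)=20
after path 3 (4→2→3→7, push 6): res(8,7)=20
after path 4 (4→9→3→7, push 3): res(8,7)=20
after path 5 (4→9→0→8→7, push 2): res(8,7)=18
after path 6 (4→6→5→9→0→8→7, push 6): res(8,7)=12

Residual capacity of (8,7): 12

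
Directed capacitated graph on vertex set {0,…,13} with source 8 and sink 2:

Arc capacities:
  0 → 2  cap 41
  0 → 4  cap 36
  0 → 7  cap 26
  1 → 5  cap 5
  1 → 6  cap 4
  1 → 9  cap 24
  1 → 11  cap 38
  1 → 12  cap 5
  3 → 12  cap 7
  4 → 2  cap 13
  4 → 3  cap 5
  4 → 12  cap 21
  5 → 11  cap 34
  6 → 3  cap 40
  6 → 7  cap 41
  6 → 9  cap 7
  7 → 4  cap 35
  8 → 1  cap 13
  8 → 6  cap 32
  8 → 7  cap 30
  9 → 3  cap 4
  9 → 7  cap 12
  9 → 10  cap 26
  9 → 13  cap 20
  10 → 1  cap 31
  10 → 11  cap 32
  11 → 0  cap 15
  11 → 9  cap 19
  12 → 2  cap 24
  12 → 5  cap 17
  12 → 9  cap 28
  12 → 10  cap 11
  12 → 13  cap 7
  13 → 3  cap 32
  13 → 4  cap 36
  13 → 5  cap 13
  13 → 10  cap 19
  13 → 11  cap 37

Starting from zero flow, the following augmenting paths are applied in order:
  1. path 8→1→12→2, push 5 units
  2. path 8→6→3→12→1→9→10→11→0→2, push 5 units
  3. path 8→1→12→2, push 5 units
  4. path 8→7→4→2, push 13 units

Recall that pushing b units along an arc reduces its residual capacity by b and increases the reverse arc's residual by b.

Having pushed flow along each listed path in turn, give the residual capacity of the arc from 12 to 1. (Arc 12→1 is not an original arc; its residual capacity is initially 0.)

Residual capacity of (12,1): 5

after path 1 (8→1→12→2, push 5): res(12,1)=5
after path 2 (8→6→3→12→1→9→10→11→0→2, push 5): res(12,1)=0
after path 3 (8→1→12→2, push 5): res(12,1)=5
after path 4 (8→7→4→2, push 13): res(12,1)=5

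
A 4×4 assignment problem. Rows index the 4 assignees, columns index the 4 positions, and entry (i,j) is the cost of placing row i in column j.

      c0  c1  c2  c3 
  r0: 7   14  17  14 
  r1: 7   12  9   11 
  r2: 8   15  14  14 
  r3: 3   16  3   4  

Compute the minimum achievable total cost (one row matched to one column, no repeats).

one of 2 optimal assignments: row0→col0 (cost 7), row1→col2 (cost 9), row2→col1 (cost 15), row3→col3 (cost 4)
total = 7 + 9 + 15 + 4 = 35

Minimum assignment cost: 35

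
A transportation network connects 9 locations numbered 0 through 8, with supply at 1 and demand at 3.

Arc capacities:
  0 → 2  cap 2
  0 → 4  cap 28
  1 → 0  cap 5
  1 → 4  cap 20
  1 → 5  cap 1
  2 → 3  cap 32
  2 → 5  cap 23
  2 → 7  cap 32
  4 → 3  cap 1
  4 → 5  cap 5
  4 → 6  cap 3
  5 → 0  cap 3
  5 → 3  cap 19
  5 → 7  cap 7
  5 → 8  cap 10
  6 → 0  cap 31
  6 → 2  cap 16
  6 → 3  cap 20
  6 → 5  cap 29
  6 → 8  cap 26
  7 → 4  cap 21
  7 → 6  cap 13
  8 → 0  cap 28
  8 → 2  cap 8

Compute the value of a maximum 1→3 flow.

augment #1: 1→4→3 bottleneck 1, total now 1
augment #2: 1→5→3 bottleneck 1, total now 2
augment #3: 1→0→2→3 bottleneck 2, total now 4
augment #4: 1→4→5→3 bottleneck 5, total now 9
augment #5: 1→4→6→3 bottleneck 3, total now 12

Maximum flow value: 12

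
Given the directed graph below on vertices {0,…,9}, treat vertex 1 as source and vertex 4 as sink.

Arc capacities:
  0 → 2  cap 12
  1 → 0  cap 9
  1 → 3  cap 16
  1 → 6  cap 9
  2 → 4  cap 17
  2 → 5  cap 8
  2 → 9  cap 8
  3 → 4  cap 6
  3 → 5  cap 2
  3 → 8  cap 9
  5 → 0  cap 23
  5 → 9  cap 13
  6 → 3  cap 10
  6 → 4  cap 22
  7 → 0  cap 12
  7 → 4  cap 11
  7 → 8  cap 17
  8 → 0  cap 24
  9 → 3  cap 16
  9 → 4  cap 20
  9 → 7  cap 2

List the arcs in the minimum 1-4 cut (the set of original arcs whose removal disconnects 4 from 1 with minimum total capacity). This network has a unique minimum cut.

augment #1: 1→3→4 push 6
augment #2: 1→6→4 push 9
augment #3: 1→0→2→4 push 9
augment #4: 1→3→5→9→4 push 2
augment #5: 1→3→8→0→2→4 push 3
max flow = 29; residual-reachable set from 1 gives S-side
cut edges (S→T): {(0,2), (1,6), (3,4), (3,5)} total cap 29

Min-cut arcs: {(0,2), (1,6), (3,4), (3,5)} (total capacity 29)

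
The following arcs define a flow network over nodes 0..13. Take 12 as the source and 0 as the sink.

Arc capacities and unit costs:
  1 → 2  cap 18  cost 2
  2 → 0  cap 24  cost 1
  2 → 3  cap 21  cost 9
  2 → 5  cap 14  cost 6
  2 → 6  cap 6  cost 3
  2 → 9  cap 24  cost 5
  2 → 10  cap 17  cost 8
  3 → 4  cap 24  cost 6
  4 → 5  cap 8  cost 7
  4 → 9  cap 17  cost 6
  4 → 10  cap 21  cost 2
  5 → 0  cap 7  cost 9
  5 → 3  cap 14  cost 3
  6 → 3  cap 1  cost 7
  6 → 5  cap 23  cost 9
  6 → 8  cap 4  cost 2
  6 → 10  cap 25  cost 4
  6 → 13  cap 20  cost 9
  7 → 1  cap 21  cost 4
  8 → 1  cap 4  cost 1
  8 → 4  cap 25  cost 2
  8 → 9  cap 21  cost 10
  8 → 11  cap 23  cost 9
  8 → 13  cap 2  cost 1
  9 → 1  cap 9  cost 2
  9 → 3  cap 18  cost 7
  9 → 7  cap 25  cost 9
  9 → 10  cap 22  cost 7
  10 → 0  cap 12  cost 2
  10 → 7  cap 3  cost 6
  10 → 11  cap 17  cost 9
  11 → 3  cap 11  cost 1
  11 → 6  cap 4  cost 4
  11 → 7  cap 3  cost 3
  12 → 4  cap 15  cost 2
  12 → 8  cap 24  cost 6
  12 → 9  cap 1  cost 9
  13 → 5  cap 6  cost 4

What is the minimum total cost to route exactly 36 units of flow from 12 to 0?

Minimum cost for 36 units: 514

shortest-cost path #1: 12→4→10→0 push 12 @ unit cost 6 (adds 72)
shortest-cost path #2: 12→8→1→2→0 push 4 @ unit cost 10 (adds 40)
shortest-cost path #3: 12→4→9→1→2→0 push 3 @ unit cost 13 (adds 39)
shortest-cost path #4: 12→9→1→2→0 push 1 @ unit cost 14 (adds 14)
shortest-cost path #5: 12→8→4→9→1→2→0 push 5 @ unit cost 19 (adds 95)
shortest-cost path #6: 12→8→13→5→0 push 2 @ unit cost 20 (adds 40)
shortest-cost path #7: 12→8→4→10→7→1→2→0 push 3 @ unit cost 23 (adds 69)
shortest-cost path #8: 12→8→4→5→0 push 5 @ unit cost 24 (adds 120)
shortest-cost path #9: 12→8→11→7→1→2→0 push 1 @ unit cost 25 (adds 25)
total cost = 514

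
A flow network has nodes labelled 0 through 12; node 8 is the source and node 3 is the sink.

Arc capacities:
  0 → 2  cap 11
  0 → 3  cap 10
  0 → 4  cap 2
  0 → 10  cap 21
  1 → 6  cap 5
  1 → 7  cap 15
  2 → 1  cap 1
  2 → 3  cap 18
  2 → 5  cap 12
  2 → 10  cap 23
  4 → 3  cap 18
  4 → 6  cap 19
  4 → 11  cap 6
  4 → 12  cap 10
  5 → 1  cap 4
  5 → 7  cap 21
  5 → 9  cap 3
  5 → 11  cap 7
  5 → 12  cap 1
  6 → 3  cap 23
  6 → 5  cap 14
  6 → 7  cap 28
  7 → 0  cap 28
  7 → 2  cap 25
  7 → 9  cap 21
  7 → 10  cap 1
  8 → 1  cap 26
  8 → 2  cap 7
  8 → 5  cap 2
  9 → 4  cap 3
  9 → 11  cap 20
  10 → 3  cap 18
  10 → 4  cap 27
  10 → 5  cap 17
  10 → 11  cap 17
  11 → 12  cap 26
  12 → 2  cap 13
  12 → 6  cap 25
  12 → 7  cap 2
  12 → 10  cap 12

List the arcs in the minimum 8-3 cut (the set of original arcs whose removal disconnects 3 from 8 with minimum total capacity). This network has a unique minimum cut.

augment #1: 8→2→3 push 7
augment #2: 8→1→6→3 push 5
augment #3: 8→1→7→0→3 push 10
augment #4: 8→1→7→2→3 push 5
augment #5: 8→5→7→2→3 push 2
max flow = 29; residual-reachable set from 8 gives S-side
cut edges (S→T): {(1,6), (1,7), (8,2), (8,5)} total cap 29

Min-cut arcs: {(1,6), (1,7), (8,2), (8,5)} (total capacity 29)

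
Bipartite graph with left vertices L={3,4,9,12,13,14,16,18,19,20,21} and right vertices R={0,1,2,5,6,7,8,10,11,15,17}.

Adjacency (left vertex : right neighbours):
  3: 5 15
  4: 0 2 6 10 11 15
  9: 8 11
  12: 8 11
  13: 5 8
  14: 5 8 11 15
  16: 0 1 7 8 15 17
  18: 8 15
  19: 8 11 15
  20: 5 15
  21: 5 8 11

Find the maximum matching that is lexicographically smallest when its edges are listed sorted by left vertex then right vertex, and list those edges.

Lex-smallest maximum matching: {(3,5), (4,0), (9,8), (12,11), (14,15), (16,1)}

|M| = 6 (so the lex-smallest maximum matching has 6 edges)
process left vertices in ascending order; for each, take the smallest-labelled available neighbour that still permits 6 edges overall, or leave it unmatched if none does
lex-smallest matching: {3-5, 4-0, 9-8, 12-11, 14-15, 16-1}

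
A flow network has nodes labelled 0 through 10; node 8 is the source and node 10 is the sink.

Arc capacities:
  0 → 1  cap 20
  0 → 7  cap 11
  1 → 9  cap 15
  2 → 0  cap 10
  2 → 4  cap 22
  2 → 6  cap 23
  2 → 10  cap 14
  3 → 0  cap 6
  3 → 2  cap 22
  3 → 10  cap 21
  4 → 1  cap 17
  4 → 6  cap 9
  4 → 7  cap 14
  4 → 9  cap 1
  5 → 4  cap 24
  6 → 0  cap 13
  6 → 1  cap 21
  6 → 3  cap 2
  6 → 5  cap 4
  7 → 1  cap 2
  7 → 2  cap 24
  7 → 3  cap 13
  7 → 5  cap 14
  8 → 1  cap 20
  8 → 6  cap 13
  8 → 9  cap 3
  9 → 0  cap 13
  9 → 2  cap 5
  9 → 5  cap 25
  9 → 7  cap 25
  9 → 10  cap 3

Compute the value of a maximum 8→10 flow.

augment #1: 8→9→10 bottleneck 3, total now 3
augment #2: 8→6→3→10 bottleneck 2, total now 5
augment #3: 8→1→9→2→10 bottleneck 5, total now 10
augment #4: 8→1→9→7→2→10 bottleneck 9, total now 19
augment #5: 8→1→9→7→3→10 bottleneck 1, total now 20
augment #6: 8→6→0→7→3→10 bottleneck 11, total now 31

Maximum flow value: 31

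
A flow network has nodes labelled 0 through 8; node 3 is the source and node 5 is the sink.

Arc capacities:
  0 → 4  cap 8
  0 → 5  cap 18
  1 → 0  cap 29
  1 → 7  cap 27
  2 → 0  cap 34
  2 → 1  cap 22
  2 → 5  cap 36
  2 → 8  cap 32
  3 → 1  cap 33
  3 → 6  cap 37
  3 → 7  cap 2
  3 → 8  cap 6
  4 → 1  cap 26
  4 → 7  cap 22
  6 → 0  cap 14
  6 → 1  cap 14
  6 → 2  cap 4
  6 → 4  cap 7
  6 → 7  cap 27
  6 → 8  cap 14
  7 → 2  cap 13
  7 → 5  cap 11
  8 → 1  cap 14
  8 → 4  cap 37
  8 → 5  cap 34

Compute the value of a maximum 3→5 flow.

Maximum flow value: 66

augment #1: 3→7→5 bottleneck 2, total now 2
augment #2: 3→8→5 bottleneck 6, total now 8
augment #3: 3→1→0→5 bottleneck 18, total now 26
augment #4: 3→1→7→5 bottleneck 9, total now 35
augment #5: 3→6→2→5 bottleneck 4, total now 39
augment #6: 3→6→8→5 bottleneck 14, total now 53
augment #7: 3→1→7→2→5 bottleneck 6, total now 59
augment #8: 3→6→7→2→5 bottleneck 7, total now 66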